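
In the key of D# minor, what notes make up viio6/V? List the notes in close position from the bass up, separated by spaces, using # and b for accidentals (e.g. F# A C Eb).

viio6/V is a secondary leading-tone chord. The target V is A# in D# minor; the applied chord is rooted a semitone below, on G##.
Building a diminished triad on G## gives G##-B#-D#.
The figured bass 6 indicates first inversion, placing the third (B#) in the bass: B#-D#-G##.

B# D# G##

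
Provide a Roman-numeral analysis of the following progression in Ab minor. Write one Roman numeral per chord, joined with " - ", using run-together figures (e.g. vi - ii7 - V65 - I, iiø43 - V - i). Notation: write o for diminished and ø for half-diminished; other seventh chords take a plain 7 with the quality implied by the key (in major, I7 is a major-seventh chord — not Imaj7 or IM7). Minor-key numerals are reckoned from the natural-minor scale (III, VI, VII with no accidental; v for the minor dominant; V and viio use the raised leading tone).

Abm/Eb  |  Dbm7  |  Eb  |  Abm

Abm/Eb: minor triad on Ab = scale degree 1 → i64.
Dbm7: root Db is the subdominant; minor seventh chord there is iv7.
Eb: root Eb is the dominant; major triad there is V.
Abm: minor triad on Ab = scale degree 1 → i.

i64 - iv7 - V - i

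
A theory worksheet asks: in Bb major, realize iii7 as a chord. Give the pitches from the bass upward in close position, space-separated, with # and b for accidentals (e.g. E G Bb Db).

D F A C

In Bb major, the third degree is D, and the diatonic chord built there is a minor seventh chord.
That chord is spelled D-F-A-C.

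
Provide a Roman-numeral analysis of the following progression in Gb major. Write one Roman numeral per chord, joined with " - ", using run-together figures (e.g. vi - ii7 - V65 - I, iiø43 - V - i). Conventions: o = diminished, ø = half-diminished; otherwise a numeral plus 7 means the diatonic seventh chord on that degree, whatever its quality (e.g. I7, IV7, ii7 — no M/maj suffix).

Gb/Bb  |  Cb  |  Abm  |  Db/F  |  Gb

Gb/Bb has root Gb, degree 1 in Gb major, so I6.
Cb: root Cb is the subdominant; major triad there is IV.
Abm: root Ab is the supertonic; minor triad there is ii.
Db/F: major triad on Db = scale degree 5 → V6.
Gb has root Gb, degree 1 in Gb major, so I.

I6 - IV - ii - V6 - I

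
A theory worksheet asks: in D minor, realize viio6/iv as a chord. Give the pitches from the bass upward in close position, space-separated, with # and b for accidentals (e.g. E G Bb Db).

viio6/iv is a secondary leading-tone chord. The target iv is G in D minor; the applied chord is rooted a semitone below, on F#.
Building a diminished triad on F# gives F#-A-C.
The figured bass 6 indicates first inversion, placing the third (A) in the bass: A-C-F#.

A C F#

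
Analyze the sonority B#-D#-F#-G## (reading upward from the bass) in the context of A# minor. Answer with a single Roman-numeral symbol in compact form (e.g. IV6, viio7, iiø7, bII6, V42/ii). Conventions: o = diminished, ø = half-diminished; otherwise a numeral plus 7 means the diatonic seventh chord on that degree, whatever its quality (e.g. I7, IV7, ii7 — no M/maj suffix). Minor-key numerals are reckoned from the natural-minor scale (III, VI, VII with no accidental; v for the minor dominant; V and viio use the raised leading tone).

Stacked in thirds the chord is G##-B#-D#-F#: a fully diminished seventh chord on G##.
G## is scale degree 7 in A# minor, and a fully diminished seventh chord on that degree is written viio7.
With B# in the bass the chord is in first inversion, so the figured bass is 65.

viio65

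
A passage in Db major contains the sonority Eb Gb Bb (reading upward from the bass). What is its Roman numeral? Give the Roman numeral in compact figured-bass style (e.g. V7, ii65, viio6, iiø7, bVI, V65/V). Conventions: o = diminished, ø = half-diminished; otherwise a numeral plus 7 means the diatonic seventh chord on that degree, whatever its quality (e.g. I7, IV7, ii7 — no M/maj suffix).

The pitches Eb-Gb-Bb form a minor triad rooted on Eb.
Eb is scale degree 2 in Db major, and a minor triad on that degree is written ii.

ii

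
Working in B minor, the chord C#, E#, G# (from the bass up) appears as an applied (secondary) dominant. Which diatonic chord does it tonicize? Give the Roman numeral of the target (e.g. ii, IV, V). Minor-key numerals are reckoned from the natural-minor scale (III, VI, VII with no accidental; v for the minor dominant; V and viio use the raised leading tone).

V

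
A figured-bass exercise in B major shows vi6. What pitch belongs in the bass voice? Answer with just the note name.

B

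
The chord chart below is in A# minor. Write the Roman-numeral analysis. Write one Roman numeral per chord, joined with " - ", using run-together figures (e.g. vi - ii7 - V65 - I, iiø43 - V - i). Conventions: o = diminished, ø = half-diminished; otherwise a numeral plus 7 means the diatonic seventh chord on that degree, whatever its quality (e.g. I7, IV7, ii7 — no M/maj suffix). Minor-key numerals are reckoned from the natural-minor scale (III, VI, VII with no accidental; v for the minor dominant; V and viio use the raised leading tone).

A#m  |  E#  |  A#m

i - V - i

A#m has root A#, degree 1 in A# minor, so i.
E# has root E#, degree 5 in A# minor, so V.
A#m: root A# is the tonic; minor triad there is i.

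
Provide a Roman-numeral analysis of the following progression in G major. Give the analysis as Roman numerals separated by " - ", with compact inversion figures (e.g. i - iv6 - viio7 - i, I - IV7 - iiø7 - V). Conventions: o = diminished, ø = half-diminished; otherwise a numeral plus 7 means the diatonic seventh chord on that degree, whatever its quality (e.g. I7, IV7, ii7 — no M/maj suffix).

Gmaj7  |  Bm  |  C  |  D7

Gmaj7: root G is the tonic; major seventh chord there is I7.
Bm has root B, degree 3 in G major, so iii.
C: root C is the subdominant; major triad there is IV.
D7: root D is the dominant; dominant seventh chord there is V7.

I7 - iii - IV - V7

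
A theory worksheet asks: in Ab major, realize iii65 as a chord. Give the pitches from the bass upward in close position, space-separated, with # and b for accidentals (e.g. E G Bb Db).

In Ab major, scale degree 3 is C, and the diatonic chord built there is a minor seventh chord.
That chord is spelled C-Eb-G-Bb.
With the 65 figure the chord is in first inversion; from the bass Eb upward in close position it reads Eb-G-Bb-C.

Eb G Bb C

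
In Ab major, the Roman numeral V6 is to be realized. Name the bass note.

V in Ab major has root Eb; the chord is Eb-G-Bb.
The figure 6 means first inversion — the third is in the bass.

G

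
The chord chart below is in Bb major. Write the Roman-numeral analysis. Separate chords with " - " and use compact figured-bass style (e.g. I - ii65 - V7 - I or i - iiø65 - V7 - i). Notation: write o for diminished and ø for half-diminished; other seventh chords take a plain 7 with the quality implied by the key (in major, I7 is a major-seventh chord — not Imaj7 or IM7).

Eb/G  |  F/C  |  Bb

Eb/G: root Eb is the subdominant; major triad there is IV6.
F/C: major triad on F = scale degree 5 → V64.
Bb: root Bb is the tonic; major triad there is I.

IV6 - V64 - I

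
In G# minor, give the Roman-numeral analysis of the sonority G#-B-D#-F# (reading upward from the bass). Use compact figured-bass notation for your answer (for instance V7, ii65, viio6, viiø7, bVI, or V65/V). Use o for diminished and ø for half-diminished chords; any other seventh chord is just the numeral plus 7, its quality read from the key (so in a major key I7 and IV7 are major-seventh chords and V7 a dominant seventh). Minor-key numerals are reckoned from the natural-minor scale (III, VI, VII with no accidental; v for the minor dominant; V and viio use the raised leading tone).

i7

Stacked in thirds the chord is G#-B-D#-F#: a minor seventh chord on G#.
In G# minor, G# is the tonic; the diatonic minor seventh chord there is i7.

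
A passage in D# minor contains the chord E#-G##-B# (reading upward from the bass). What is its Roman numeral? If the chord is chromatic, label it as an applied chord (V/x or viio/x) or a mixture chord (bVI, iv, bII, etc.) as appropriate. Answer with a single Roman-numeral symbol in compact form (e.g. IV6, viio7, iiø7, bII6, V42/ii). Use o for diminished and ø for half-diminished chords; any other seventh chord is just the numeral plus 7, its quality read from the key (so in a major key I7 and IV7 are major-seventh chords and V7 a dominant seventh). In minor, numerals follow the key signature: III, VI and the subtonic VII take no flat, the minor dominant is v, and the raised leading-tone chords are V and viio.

The pitches E#-G##-B# form a major triad rooted on E#.
E# is not a diatonic chord root with this quality in D# minor, but it lies a perfect fifth above A# (V), so the chord functions as an applied dominant of V.

V/V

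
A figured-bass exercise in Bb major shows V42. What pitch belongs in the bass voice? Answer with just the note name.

V in Bb major has root F; the chord is F-A-C-Eb.
The figure 42 means third inversion — the seventh is in the bass.

Eb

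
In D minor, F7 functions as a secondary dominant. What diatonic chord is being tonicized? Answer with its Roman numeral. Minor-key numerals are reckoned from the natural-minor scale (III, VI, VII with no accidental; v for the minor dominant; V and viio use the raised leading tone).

VI

The chord is a dominant seventh chord on F.
A dominant resolves down a perfect fifth: F → Bb. In D minor, Bb is scale degree 6, i.e. VI.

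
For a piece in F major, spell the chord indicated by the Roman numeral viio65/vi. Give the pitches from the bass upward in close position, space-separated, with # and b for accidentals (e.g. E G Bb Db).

The slash marks an applied leading-tone chord: viio of vi. In F major, vi is D, so the leading tone to it is C#, a half step below.
Building a fully diminished seventh chord on C# gives C#-E-G-Bb.
With the 65 figure the chord is in first inversion; from the bass E upward in close position it reads E-G-Bb-C#.

E G Bb C#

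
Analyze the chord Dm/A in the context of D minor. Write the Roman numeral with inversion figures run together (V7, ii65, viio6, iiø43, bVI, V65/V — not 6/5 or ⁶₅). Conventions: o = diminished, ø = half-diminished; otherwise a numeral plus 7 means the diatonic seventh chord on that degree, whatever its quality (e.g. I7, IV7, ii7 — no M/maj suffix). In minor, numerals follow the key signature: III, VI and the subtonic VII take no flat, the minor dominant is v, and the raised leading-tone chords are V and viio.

Stacked in thirds the chord is D-F-A: a minor triad on D.
In D minor, D is the tonic; the diatonic minor triad there is i.
With A in the bass the chord is in second inversion, so the figured bass is 64.

i64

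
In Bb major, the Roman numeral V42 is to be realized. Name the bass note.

Eb

V in Bb major has root F; the chord is F-A-C-Eb.
The figure 42 means third inversion — the seventh is in the bass.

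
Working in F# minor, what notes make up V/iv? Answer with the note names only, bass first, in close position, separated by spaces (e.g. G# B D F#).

F# A# C#

V/iv is a secondary dominant — the dominant triad of iv. iv in F# minor is B, so the applied chord's root is F#, a perfect fifth above.
Building a major triad on F# gives F#-A#-C#.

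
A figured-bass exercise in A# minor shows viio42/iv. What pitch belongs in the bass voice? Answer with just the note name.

B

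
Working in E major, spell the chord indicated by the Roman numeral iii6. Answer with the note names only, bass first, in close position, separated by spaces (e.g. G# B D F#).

The numeral's case and figure indicate a minor triad. In E major its root, the third degree, is G#.
That chord is spelled G#-B-D#.
The figured bass 6 indicates first inversion, placing the third (B) in the bass: B-D#-G#.

B D# G#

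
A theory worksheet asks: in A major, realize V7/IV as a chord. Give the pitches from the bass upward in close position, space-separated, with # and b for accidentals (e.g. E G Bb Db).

V7/IV is a secondary dominant — the dominant seventh of IV. IV in A major is D, so the applied chord's root is A, a perfect fifth above.
Building a dominant seventh chord on A gives A-C#-E-G.

A C# E G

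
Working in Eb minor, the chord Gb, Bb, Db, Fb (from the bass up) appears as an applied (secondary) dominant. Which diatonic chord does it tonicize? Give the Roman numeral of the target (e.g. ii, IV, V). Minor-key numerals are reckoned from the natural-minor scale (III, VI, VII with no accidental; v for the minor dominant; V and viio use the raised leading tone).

VI

The chord is a dominant seventh chord on Gb.
A dominant resolves down a perfect fifth: Gb → Cb. In Eb minor, Cb is scale degree 6, i.e. VI.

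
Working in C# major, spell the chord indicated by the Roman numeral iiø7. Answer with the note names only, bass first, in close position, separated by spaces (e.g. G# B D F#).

iiø7 is the half-diminished supertonic seventh, borrowed from the parallel minor. In C# major that root is D#.
So the chord is D#-F#-A-C#, a half-diminished seventh chord.

D# F# A C#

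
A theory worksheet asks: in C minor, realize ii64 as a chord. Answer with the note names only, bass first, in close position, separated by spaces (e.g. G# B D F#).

ii64 is the minor supertonic, borrowed from the parallel major (the Dorian ii). In C minor that root is D.
So the chord is D-F-A.
With the 64 figure the chord is in second inversion; from the bass A upward in close position it reads A-D-F.

A D F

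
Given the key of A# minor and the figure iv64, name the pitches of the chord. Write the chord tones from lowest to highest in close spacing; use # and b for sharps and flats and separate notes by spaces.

A# D# F#

In A# minor, the subdominant is D#, and the diatonic chord built there is a minor triad.
That chord is spelled D#-F#-A#.
With the 64 figure the chord is in second inversion; from the bass A# upward in close position it reads A#-D#-F#.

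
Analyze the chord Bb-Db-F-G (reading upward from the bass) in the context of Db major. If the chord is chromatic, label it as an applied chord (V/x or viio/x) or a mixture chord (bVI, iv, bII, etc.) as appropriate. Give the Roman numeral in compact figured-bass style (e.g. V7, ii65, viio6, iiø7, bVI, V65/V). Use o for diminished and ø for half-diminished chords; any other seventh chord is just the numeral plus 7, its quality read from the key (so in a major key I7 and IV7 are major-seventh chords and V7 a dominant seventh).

viiø65/V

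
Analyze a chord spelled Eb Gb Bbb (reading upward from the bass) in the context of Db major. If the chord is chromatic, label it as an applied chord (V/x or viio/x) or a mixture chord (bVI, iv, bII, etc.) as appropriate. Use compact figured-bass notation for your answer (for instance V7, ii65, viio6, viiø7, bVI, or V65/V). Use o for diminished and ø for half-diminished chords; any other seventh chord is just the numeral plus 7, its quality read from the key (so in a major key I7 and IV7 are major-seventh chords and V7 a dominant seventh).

iio

Stacked in thirds the chord is Eb-Gb-Bbb: a diminished triad on Eb.
Eb is the second degree of Db major. This is the diminished supertonic triad, borrowed from the parallel minor.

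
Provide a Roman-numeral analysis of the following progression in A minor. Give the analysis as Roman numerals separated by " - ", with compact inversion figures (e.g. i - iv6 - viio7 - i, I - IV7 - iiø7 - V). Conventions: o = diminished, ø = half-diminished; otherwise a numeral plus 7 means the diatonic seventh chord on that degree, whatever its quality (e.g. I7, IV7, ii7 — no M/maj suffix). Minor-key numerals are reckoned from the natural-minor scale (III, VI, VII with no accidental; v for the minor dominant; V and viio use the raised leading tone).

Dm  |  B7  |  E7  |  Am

iv - V7/V - V7 - i

Dm: root D is the subdominant; minor triad there is iv.
B7: a dominant seventh chord on B, the applied dominant of V → V7/V.
E7: root E is the dominant; dominant seventh chord there is V7.
Am: root A is the tonic; minor triad there is i.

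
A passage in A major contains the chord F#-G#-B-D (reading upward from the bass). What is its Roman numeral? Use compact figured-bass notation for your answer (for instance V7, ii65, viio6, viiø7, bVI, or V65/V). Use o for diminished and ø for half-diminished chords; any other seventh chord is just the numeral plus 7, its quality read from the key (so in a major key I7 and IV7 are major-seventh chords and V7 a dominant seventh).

Stacked in thirds the chord is G#-B-D-F#: a half-diminished seventh chord on G#.
G# is scale degree 7 in A major, and a half-diminished seventh chord on that degree is written viiø7.
With F# in the bass the chord is in third inversion, so the figured bass is 42.

viiø42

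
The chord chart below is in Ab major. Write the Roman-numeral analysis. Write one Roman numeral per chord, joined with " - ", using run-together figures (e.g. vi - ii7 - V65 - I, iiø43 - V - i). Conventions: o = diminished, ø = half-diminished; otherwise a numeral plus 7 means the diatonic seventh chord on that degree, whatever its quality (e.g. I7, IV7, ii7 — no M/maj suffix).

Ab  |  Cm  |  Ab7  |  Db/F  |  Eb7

Ab: major triad on Ab = scale degree 1 → I.
Cm has root C, degree 3 in Ab major, so iii.
Ab7: a dominant seventh chord on Ab, the applied dominant of IV → V7/IV.
Db/F: major triad on Db = scale degree 4 → IV6.
Eb7: dominant seventh chord on Eb = scale degree 5 → V7.

I - iii - V7/IV - IV6 - V7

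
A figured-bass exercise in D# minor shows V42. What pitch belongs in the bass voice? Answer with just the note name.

V in D# minor has root A#; the chord is A#-C##-E#-G#.
The figure 42 means third inversion — the seventh is in the bass.

G#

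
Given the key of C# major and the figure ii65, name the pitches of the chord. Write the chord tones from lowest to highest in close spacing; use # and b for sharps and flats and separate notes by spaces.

In C# major, the supertonic is D#, and the diatonic chord built there is a minor seventh chord.
That chord is spelled D#-F#-A#-C#.
With the 65 figure the chord is in first inversion; from the bass F# upward in close position it reads F#-A#-C#-D#.

F# A# C# D#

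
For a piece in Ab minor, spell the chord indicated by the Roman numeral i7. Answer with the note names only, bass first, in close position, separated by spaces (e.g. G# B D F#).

Ab Cb Eb Gb

The numeral's case and figure indicate a minor seventh chord. In Ab minor its root, scale degree 1, is Ab.
That chord is spelled Ab-Cb-Eb-Gb.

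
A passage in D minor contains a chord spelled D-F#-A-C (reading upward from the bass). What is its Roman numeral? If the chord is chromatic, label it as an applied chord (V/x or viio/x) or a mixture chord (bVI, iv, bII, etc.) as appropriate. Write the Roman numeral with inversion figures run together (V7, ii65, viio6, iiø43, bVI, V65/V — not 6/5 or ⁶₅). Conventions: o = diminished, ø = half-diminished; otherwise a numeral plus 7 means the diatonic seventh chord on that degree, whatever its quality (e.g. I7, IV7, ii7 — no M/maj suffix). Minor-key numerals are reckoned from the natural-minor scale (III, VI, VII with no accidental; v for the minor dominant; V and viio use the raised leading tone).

V7/iv

The pitches D-F#-A-C form a dominant seventh chord rooted on D.
D is not a diatonic chord root with this quality in D minor, but it lies a perfect fifth above G (iv), so the chord functions as an applied dominant of iv.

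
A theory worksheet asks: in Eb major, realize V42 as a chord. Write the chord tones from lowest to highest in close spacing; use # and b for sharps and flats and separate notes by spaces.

Ab Bb D F

The numeral's case and figure indicate a dominant seventh chord. In Eb major its root, the fifth degree, is Bb.
That chord is spelled Bb-D-F-Ab.
The figured bass 42 indicates third inversion, placing the seventh (Ab) in the bass: Ab-Bb-D-F.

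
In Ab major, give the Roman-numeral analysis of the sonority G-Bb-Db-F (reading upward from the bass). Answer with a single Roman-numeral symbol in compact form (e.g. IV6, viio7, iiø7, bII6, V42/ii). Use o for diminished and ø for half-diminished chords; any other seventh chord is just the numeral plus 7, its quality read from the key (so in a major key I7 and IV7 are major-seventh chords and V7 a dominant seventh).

viiø7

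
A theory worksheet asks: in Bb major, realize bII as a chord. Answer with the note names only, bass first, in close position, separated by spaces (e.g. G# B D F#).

Scale degree 2 in Bb major is C; lowering it a half step gives Cb. bII is the Neapolitan chord — a major triad on the lowered second degree.
So the chord is Cb-Eb-Gb.

Cb Eb Gb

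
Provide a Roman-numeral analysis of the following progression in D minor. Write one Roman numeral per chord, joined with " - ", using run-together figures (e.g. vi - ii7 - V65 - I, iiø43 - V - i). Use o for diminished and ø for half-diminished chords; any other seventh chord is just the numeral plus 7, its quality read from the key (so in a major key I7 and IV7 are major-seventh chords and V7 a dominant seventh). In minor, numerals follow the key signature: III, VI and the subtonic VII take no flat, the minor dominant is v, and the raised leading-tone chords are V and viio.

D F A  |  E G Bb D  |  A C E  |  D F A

D-F-A has root D, degree 1 in D minor, so i.
E-G-Bb-D has root E, degree 2 in D minor, so iiø7.
A-C-E has root A, degree 5 in D minor, so v.
D-F-A: minor triad on D = scale degree 1 → i.

i - iiø7 - v - i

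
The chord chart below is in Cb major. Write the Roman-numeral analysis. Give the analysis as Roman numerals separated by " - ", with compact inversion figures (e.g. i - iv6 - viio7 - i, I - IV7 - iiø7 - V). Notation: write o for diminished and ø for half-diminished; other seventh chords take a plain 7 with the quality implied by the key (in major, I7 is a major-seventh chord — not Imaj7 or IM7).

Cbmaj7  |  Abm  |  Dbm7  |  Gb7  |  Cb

Cbmaj7 has root Cb, degree 1 in Cb major, so I7.
Abm has root Ab, degree 6 in Cb major, so vi.
Dbm7: minor seventh chord on Db = scale degree 2 → ii7.
Gb7: dominant seventh chord on Gb = scale degree 5 → V7.
Cb: root Cb is the tonic; major triad there is I.

I7 - vi - ii7 - V7 - I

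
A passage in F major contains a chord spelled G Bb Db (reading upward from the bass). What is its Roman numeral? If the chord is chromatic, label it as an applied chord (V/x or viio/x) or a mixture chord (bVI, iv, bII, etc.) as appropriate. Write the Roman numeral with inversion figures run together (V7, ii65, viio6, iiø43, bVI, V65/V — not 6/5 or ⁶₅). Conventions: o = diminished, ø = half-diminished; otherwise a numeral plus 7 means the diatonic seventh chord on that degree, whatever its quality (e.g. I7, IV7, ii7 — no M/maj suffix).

Stacked in thirds the chord is G-Bb-Db: a diminished triad on G.
G is the second degree of F major. This is the diminished supertonic triad, borrowed from the parallel minor.

iio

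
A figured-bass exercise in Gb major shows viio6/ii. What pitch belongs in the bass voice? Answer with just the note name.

Bb

The applied chord viio6/ii is rooted on G: G-Bb-Db.
The figure 6 means first inversion — the third is in the bass.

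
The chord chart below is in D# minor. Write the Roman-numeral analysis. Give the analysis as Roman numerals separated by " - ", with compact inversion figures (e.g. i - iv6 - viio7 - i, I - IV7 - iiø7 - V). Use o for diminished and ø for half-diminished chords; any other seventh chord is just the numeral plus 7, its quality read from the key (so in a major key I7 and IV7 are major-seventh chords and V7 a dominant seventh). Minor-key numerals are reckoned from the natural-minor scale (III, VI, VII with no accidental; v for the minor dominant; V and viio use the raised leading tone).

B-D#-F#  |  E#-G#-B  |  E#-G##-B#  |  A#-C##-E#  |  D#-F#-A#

VI - iio - V/V - V - i

B-D#-F#: major triad on B = scale degree 6 → VI.
E#-G#-B: root E# is the supertonic; diminished triad there is iio.
E#-G##-B# is the secondary dominant of V (major triad on E#): V/V.
A#-C##-E#: major triad on A# = scale degree 5 → V.
D#-F#-A#: root D# is the tonic; minor triad there is i.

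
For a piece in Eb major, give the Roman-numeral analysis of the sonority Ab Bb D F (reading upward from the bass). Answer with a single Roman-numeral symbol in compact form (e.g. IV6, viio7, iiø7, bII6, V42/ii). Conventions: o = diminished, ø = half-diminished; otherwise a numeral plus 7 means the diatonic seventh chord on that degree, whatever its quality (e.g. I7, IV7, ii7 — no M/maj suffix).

Stacked in thirds the chord is Bb-D-F-Ab: a dominant seventh chord on Bb.
In Eb major, Bb is the dominant; the diatonic dominant seventh chord there is V7.
With Ab in the bass the chord is in third inversion, so the figured bass is 42.

V42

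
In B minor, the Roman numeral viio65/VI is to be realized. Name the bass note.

The applied chord viio65/VI is rooted on F#: F#-A-C-Eb.
The figure 65 means first inversion — the third is in the bass.

A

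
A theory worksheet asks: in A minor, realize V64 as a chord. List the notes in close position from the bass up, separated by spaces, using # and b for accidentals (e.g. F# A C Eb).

In A minor, the fifth degree is E. The dominant is major (leading tone raised), so V is a major triad.
Stacking thirds from E gives E-G#-B.
The figured bass 64 indicates second inversion, placing the fifth (B) in the bass: B-E-G#.

B E G#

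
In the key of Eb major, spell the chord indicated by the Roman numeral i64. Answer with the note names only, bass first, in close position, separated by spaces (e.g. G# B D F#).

Bb Eb Gb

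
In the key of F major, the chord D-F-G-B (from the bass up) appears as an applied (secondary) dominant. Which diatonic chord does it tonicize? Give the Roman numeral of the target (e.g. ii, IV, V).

The chord is a dominant seventh chord on G.
A dominant resolves down a perfect fifth: G → C. In F major, C is scale degree 5, i.e. V.

V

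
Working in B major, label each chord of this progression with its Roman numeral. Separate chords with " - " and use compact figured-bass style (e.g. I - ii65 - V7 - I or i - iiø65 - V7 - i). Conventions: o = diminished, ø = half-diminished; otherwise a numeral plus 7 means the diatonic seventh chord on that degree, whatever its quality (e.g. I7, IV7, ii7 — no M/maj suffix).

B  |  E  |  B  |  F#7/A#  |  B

B has root B, degree 1 in B major, so I.
E: root E is the subdominant; major triad there is IV.
B has root B, degree 1 in B major, so I.
F#7/A# has root F#, degree 5 in B major, so V65.
B: root B is the tonic; major triad there is I.

I - IV - I - V65 - I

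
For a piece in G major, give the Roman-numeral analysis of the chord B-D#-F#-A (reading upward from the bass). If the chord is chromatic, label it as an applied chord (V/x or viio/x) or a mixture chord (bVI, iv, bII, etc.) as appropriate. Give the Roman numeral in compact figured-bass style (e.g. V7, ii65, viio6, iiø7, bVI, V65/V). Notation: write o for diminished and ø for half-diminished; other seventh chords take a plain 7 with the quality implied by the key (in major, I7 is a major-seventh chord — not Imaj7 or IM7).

V7/vi

The pitches B-D#-F#-A form a dominant seventh chord rooted on B.
B is not a diatonic chord root with this quality in G major, but it lies a perfect fifth above E (vi), so the chord functions as an applied dominant of vi.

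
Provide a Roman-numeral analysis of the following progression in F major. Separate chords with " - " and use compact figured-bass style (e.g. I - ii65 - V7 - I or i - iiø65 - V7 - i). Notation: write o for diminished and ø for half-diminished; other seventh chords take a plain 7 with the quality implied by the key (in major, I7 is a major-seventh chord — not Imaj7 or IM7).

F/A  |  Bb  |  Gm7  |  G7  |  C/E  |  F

F/A: major triad on F = scale degree 1 → I6.
Bb: major triad on Bb = scale degree 4 → IV.
Gm7: minor seventh chord on G = scale degree 2 → ii7.
G7: chromatic; G is V of V, so V7/V.
C/E: root C is the dominant; major triad there is V6.
F: major triad on F = scale degree 1 → I.

I6 - IV - ii7 - V7/V - V6 - I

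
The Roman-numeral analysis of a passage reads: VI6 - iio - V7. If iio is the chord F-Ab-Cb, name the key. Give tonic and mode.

Eb minor

iio is given as F-Ab-Cb — a diminished triad with root F.
If F is scale degree 2 and the mode makes that degree carry a diminished triad, the tonic is Eb and the mode is minor.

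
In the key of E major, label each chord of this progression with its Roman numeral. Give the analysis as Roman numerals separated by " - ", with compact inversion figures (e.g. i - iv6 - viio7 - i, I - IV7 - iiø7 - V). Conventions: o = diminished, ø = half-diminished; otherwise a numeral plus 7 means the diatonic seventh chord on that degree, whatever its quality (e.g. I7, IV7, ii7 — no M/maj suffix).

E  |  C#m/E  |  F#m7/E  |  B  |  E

I - vi6 - ii42 - V - I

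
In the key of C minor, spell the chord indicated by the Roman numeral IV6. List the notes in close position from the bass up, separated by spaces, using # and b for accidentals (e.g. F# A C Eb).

A C F

IV6 is the major subdominant, borrowed from the parallel major. In C minor that root is F.
So the chord is F-A-C, a major triad.
With the 6 figure the chord is in first inversion; from the bass A upward in close position it reads A-C-F.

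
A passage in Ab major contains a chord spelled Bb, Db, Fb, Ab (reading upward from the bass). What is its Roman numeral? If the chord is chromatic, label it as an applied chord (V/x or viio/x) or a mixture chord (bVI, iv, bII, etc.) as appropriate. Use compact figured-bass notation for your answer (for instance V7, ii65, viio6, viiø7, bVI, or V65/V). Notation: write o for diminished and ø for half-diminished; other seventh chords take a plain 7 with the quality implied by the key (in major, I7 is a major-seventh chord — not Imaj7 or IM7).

The pitches Bb-Db-Fb-Ab form a half-diminished seventh chord rooted on Bb.
Bb is the second degree of Ab major. This is the half-diminished supertonic seventh, borrowed from the parallel minor.

iiø7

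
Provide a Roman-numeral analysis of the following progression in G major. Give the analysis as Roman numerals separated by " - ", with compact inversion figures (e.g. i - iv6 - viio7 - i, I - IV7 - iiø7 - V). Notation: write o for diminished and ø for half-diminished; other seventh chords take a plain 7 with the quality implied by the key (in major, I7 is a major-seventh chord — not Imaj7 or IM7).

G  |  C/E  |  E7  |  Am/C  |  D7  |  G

G has root G, degree 1 in G major, so I.
C/E: root C is the subdominant; major triad there is IV6.
E7: chromatic; E is V of ii, so V7/ii.
Am/C: root A is the supertonic; minor triad there is ii6.
D7: dominant seventh chord on D = scale degree 5 → V7.
G: root G is the tonic; major triad there is I.

I - IV6 - V7/ii - ii6 - V7 - I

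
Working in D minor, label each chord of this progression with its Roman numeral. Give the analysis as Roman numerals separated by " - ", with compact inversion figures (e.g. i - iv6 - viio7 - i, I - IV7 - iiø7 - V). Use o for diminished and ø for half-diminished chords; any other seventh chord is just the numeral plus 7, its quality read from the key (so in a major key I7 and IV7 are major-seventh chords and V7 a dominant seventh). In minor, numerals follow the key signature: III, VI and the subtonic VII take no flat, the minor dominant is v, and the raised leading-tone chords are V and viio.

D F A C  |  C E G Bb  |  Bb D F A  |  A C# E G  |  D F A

i7 - VII7 - VI7 - V7 - i

D-F-A-C: minor seventh chord on D = scale degree 1 → i7.
C-E-G-Bb: dominant seventh chord on C = scale degree 7 → VII7.
Bb-D-F-A has root Bb, degree 6 in D minor, so VI7.
A-C#-E-G has root A, degree 5 in D minor, so V7.
D-F-A: root D is the tonic; minor triad there is i.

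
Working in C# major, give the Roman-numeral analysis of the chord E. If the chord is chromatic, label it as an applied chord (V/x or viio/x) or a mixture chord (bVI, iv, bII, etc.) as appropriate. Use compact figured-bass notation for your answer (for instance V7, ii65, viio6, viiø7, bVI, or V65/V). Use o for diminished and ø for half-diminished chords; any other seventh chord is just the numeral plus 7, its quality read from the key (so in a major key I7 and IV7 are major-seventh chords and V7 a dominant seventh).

bIII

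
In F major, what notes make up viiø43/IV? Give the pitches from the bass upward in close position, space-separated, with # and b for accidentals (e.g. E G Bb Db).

Eb G A C

The slash marks an applied leading-tone chord: viio of IV. In F major, IV is Bb, so the leading tone to it is A, a half step below.
Building a half-diminished seventh chord on A gives A-C-Eb-G.
With the 43 figure the chord is in second inversion; from the bass Eb upward in close position it reads Eb-G-A-C.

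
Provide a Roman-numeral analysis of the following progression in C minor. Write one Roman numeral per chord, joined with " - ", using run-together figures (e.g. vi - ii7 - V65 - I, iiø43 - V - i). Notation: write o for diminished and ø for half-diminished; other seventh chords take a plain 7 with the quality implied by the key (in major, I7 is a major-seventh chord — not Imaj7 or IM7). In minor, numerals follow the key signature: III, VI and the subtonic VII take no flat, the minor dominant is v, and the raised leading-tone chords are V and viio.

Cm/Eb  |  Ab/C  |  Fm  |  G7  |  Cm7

i6 - VI6 - iv - V7 - i7

Cm/Eb has root C, degree 1 in C minor, so i6.
Ab/C: major triad on Ab = scale degree 6 → VI6.
Fm has root F, degree 4 in C minor, so iv.
G7: root G is the dominant; dominant seventh chord there is V7.
Cm7: minor seventh chord on C = scale degree 1 → i7.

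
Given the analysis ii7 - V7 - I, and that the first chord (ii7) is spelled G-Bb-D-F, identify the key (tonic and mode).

ii7 is given as G-Bb-D-F — a minor seventh chord with root G.
If G is scale degree 2 and the mode makes that degree carry a minor seventh chord, the tonic is F and the mode is major.

F major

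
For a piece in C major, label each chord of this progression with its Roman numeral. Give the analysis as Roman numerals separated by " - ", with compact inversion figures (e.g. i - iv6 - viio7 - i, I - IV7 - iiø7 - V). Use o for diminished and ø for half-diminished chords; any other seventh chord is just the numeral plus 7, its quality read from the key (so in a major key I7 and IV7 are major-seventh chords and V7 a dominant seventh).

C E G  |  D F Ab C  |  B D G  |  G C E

I - iiø7 - V6 - I64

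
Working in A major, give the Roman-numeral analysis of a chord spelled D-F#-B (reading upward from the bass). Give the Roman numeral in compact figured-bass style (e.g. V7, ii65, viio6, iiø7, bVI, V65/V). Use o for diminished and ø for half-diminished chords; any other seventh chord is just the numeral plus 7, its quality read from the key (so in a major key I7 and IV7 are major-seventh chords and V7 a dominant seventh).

ii6

Stacked in thirds the chord is B-D-F#: a minor triad on B.
In A major, B is the supertonic; the diatonic minor triad there is ii.
With D in the bass the chord is in first inversion, so the figured bass is 6.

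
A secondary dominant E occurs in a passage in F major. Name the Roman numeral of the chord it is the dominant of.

iii

The chord is a major triad on E.
A dominant resolves down a perfect fifth: E → A. In F major, A is scale degree 3, i.e. iii.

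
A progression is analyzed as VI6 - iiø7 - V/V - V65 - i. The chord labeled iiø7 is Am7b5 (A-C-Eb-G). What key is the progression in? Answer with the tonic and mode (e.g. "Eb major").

G minor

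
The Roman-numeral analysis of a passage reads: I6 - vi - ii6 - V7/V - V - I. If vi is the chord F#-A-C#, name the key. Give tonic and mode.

A major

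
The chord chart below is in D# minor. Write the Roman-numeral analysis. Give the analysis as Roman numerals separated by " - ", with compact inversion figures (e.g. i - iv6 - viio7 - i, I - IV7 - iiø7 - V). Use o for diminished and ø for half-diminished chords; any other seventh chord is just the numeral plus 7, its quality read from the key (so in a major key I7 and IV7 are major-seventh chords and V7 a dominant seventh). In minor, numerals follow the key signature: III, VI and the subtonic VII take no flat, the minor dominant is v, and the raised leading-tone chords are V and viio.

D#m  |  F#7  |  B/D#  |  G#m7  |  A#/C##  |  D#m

D#m has root D#, degree 1 in D# minor, so i.
F#7 is the secondary dominant of VI (dominant seventh chord on F#): V7/VI.
B/D# has root B, degree 6 in D# minor, so VI6.
G#m7: root G# is the subdominant; minor seventh chord there is iv7.
A#/C##: root A# is the dominant; major triad there is V6.
D#m: root D# is the tonic; minor triad there is i.

i - V7/VI - VI6 - iv7 - V6 - i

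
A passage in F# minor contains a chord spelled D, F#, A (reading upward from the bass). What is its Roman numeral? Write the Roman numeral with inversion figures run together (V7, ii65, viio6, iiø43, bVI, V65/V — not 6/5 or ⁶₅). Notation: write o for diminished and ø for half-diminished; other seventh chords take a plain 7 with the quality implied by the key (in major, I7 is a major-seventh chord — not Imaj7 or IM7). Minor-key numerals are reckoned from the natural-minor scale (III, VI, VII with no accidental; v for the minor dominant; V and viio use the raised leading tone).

VI

The pitches D-F#-A form a major triad rooted on D.
In F# minor, D is the submediant; the diatonic major triad there is VI.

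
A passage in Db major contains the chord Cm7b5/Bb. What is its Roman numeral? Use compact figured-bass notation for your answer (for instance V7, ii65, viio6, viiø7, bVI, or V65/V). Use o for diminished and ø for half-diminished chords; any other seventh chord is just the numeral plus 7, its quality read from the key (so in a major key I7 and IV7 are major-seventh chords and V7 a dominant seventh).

viiø42

Stacked in thirds the chord is C-Eb-Gb-Bb: a half-diminished seventh chord on C.
C is scale degree 7 in Db major, and a half-diminished seventh chord on that degree is written viiø7.
With Bb in the bass the chord is in third inversion, so the figured bass is 42.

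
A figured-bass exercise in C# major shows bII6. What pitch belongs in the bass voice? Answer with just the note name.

bII in C# major has root D; the chord is D-F#-A.
The figure 6 means first inversion — the third is in the bass.

F#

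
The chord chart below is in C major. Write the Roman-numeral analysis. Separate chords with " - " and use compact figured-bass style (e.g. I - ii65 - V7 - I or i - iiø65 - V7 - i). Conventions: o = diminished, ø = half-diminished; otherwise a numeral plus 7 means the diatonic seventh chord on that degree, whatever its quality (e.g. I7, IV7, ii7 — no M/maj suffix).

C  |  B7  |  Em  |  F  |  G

I - V7/iii - iii - IV - V

C has root C, degree 1 in C major, so I.
B7 is the secondary dominant of iii (dominant seventh chord on B): V7/iii.
Em: minor triad on E = scale degree 3 → iii.
F: root F is the subdominant; major triad there is IV.
G: major triad on G = scale degree 5 → V.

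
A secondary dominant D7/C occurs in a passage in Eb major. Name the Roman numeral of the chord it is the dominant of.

iii

The chord is a dominant seventh chord on D.
A dominant resolves down a perfect fifth: D → G. In Eb major, G is scale degree 3, i.e. iii.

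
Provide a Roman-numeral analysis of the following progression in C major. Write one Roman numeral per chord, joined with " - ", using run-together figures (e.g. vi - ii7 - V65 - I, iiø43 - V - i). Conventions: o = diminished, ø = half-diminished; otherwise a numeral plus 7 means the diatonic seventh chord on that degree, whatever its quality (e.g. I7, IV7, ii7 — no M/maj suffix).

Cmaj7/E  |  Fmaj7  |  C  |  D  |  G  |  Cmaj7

Cmaj7/E: root C is the tonic; major seventh chord there is I65.
Fmaj7: root F is the subdominant; major seventh chord there is IV7.
C has root C, degree 1 in C major, so I.
D is the secondary dominant of V (major triad on D): V/V.
G has root G, degree 5 in C major, so V.
Cmaj7: major seventh chord on C = scale degree 1 → I7.

I65 - IV7 - I - V/V - V - I7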